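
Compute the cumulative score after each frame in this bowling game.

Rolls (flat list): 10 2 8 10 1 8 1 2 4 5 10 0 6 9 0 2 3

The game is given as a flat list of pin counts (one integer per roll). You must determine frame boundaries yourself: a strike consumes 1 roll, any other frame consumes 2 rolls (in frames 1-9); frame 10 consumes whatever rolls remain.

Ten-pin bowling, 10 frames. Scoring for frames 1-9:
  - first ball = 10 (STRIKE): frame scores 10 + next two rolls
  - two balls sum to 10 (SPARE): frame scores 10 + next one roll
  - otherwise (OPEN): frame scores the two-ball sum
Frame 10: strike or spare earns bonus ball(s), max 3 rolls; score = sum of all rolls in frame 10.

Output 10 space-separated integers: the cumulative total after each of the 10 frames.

Frame 1: STRIKE. 10 + next two rolls (2+8) = 20. Cumulative: 20
Frame 2: SPARE (2+8=10). 10 + next roll (10) = 20. Cumulative: 40
Frame 3: STRIKE. 10 + next two rolls (1+8) = 19. Cumulative: 59
Frame 4: OPEN (1+8=9). Cumulative: 68
Frame 5: OPEN (1+2=3). Cumulative: 71
Frame 6: OPEN (4+5=9). Cumulative: 80
Frame 7: STRIKE. 10 + next two rolls (0+6) = 16. Cumulative: 96
Frame 8: OPEN (0+6=6). Cumulative: 102
Frame 9: OPEN (9+0=9). Cumulative: 111
Frame 10: OPEN. Sum of all frame-10 rolls (2+3) = 5. Cumulative: 116

Answer: 20 40 59 68 71 80 96 102 111 116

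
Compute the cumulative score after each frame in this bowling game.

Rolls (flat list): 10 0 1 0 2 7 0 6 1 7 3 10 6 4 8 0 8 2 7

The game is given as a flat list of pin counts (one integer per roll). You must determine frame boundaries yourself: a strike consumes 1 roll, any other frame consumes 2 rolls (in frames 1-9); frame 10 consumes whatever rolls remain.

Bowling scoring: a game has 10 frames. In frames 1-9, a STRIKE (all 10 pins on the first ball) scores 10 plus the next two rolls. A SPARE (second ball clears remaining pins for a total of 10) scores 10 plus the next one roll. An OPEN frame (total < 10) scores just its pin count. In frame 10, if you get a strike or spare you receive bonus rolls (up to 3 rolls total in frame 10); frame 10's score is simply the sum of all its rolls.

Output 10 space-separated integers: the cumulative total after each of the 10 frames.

Frame 1: STRIKE. 10 + next two rolls (0+1) = 11. Cumulative: 11
Frame 2: OPEN (0+1=1). Cumulative: 12
Frame 3: OPEN (0+2=2). Cumulative: 14
Frame 4: OPEN (7+0=7). Cumulative: 21
Frame 5: OPEN (6+1=7). Cumulative: 28
Frame 6: SPARE (7+3=10). 10 + next roll (10) = 20. Cumulative: 48
Frame 7: STRIKE. 10 + next two rolls (6+4) = 20. Cumulative: 68
Frame 8: SPARE (6+4=10). 10 + next roll (8) = 18. Cumulative: 86
Frame 9: OPEN (8+0=8). Cumulative: 94
Frame 10: SPARE. Sum of all frame-10 rolls (8+2+7) = 17. Cumulative: 111

Answer: 11 12 14 21 28 48 68 86 94 111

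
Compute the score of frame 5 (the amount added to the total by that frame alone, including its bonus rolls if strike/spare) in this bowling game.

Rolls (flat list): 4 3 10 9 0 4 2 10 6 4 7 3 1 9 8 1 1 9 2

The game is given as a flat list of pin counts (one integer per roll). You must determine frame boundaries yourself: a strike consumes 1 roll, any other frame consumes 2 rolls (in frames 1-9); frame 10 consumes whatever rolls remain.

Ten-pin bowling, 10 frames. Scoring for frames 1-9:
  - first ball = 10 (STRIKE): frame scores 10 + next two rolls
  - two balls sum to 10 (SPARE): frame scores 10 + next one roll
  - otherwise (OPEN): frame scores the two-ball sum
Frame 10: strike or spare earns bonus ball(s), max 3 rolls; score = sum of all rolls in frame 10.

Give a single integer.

Answer: 20

Derivation:
Frame 1: OPEN (4+3=7). Cumulative: 7
Frame 2: STRIKE. 10 + next two rolls (9+0) = 19. Cumulative: 26
Frame 3: OPEN (9+0=9). Cumulative: 35
Frame 4: OPEN (4+2=6). Cumulative: 41
Frame 5: STRIKE. 10 + next two rolls (6+4) = 20. Cumulative: 61
Frame 6: SPARE (6+4=10). 10 + next roll (7) = 17. Cumulative: 78
Frame 7: SPARE (7+3=10). 10 + next roll (1) = 11. Cumulative: 89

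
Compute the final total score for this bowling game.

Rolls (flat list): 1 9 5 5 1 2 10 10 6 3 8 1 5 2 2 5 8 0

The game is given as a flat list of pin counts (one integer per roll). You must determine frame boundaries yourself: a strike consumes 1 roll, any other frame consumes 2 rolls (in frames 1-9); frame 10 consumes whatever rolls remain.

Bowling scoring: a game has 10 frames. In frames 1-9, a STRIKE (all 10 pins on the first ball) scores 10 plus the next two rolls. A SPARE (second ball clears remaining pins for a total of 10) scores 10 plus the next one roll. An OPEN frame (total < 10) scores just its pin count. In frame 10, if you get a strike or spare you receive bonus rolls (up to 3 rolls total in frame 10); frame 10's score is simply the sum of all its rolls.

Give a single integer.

Frame 1: SPARE (1+9=10). 10 + next roll (5) = 15. Cumulative: 15
Frame 2: SPARE (5+5=10). 10 + next roll (1) = 11. Cumulative: 26
Frame 3: OPEN (1+2=3). Cumulative: 29
Frame 4: STRIKE. 10 + next two rolls (10+6) = 26. Cumulative: 55
Frame 5: STRIKE. 10 + next two rolls (6+3) = 19. Cumulative: 74
Frame 6: OPEN (6+3=9). Cumulative: 83
Frame 7: OPEN (8+1=9). Cumulative: 92
Frame 8: OPEN (5+2=7). Cumulative: 99
Frame 9: OPEN (2+5=7). Cumulative: 106
Frame 10: OPEN. Sum of all frame-10 rolls (8+0) = 8. Cumulative: 114

Answer: 114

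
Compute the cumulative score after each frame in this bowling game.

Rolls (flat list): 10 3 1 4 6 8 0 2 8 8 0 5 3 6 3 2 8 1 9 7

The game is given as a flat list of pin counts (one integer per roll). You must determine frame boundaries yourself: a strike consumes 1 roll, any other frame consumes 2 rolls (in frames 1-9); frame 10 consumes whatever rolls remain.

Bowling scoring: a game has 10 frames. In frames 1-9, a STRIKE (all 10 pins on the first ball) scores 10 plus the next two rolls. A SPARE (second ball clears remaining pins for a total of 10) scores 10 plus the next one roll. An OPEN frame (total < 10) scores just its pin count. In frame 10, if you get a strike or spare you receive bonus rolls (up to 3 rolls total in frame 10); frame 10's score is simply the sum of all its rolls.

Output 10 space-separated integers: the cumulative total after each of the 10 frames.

Frame 1: STRIKE. 10 + next two rolls (3+1) = 14. Cumulative: 14
Frame 2: OPEN (3+1=4). Cumulative: 18
Frame 3: SPARE (4+6=10). 10 + next roll (8) = 18. Cumulative: 36
Frame 4: OPEN (8+0=8). Cumulative: 44
Frame 5: SPARE (2+8=10). 10 + next roll (8) = 18. Cumulative: 62
Frame 6: OPEN (8+0=8). Cumulative: 70
Frame 7: OPEN (5+3=8). Cumulative: 78
Frame 8: OPEN (6+3=9). Cumulative: 87
Frame 9: SPARE (2+8=10). 10 + next roll (1) = 11. Cumulative: 98
Frame 10: SPARE. Sum of all frame-10 rolls (1+9+7) = 17. Cumulative: 115

Answer: 14 18 36 44 62 70 78 87 98 115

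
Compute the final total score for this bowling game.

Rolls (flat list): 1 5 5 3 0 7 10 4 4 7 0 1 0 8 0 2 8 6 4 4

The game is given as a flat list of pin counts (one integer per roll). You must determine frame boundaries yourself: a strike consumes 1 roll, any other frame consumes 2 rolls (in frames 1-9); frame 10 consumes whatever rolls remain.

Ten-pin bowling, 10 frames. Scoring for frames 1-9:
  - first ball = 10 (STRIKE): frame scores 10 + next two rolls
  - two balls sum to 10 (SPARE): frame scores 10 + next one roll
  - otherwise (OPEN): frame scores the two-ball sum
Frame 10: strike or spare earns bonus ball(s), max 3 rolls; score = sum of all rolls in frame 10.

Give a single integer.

Frame 1: OPEN (1+5=6). Cumulative: 6
Frame 2: OPEN (5+3=8). Cumulative: 14
Frame 3: OPEN (0+7=7). Cumulative: 21
Frame 4: STRIKE. 10 + next two rolls (4+4) = 18. Cumulative: 39
Frame 5: OPEN (4+4=8). Cumulative: 47
Frame 6: OPEN (7+0=7). Cumulative: 54
Frame 7: OPEN (1+0=1). Cumulative: 55
Frame 8: OPEN (8+0=8). Cumulative: 63
Frame 9: SPARE (2+8=10). 10 + next roll (6) = 16. Cumulative: 79
Frame 10: SPARE. Sum of all frame-10 rolls (6+4+4) = 14. Cumulative: 93

Answer: 93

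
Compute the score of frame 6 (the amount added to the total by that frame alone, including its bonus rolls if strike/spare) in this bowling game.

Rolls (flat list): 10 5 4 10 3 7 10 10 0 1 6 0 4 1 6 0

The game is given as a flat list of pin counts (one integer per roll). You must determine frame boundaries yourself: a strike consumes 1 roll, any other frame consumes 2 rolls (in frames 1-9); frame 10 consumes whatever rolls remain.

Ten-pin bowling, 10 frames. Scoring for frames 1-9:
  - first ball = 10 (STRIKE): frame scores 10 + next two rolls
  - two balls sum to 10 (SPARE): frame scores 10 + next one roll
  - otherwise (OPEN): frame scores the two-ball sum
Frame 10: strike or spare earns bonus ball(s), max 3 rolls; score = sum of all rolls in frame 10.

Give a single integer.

Answer: 11

Derivation:
Frame 1: STRIKE. 10 + next two rolls (5+4) = 19. Cumulative: 19
Frame 2: OPEN (5+4=9). Cumulative: 28
Frame 3: STRIKE. 10 + next two rolls (3+7) = 20. Cumulative: 48
Frame 4: SPARE (3+7=10). 10 + next roll (10) = 20. Cumulative: 68
Frame 5: STRIKE. 10 + next two rolls (10+0) = 20. Cumulative: 88
Frame 6: STRIKE. 10 + next two rolls (0+1) = 11. Cumulative: 99
Frame 7: OPEN (0+1=1). Cumulative: 100
Frame 8: OPEN (6+0=6). Cumulative: 106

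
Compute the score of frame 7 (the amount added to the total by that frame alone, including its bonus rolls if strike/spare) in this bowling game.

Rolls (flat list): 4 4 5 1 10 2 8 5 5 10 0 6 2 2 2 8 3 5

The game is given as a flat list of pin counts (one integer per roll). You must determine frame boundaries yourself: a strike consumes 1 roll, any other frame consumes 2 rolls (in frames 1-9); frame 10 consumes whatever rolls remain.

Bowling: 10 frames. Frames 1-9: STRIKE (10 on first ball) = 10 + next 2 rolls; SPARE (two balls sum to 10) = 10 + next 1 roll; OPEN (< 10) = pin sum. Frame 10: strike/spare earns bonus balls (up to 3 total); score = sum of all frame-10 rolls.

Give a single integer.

Frame 1: OPEN (4+4=8). Cumulative: 8
Frame 2: OPEN (5+1=6). Cumulative: 14
Frame 3: STRIKE. 10 + next two rolls (2+8) = 20. Cumulative: 34
Frame 4: SPARE (2+8=10). 10 + next roll (5) = 15. Cumulative: 49
Frame 5: SPARE (5+5=10). 10 + next roll (10) = 20. Cumulative: 69
Frame 6: STRIKE. 10 + next two rolls (0+6) = 16. Cumulative: 85
Frame 7: OPEN (0+6=6). Cumulative: 91
Frame 8: OPEN (2+2=4). Cumulative: 95
Frame 9: SPARE (2+8=10). 10 + next roll (3) = 13. Cumulative: 108

Answer: 6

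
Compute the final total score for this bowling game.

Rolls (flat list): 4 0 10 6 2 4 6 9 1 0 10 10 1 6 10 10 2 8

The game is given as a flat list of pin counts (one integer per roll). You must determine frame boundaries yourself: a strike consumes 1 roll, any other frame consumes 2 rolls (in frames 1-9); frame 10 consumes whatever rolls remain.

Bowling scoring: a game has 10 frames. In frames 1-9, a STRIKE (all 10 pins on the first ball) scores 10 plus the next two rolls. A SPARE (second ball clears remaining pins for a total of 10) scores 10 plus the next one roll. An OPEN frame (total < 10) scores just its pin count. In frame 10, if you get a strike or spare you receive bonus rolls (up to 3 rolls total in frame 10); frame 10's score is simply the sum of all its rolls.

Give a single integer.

Frame 1: OPEN (4+0=4). Cumulative: 4
Frame 2: STRIKE. 10 + next two rolls (6+2) = 18. Cumulative: 22
Frame 3: OPEN (6+2=8). Cumulative: 30
Frame 4: SPARE (4+6=10). 10 + next roll (9) = 19. Cumulative: 49
Frame 5: SPARE (9+1=10). 10 + next roll (0) = 10. Cumulative: 59
Frame 6: SPARE (0+10=10). 10 + next roll (10) = 20. Cumulative: 79
Frame 7: STRIKE. 10 + next two rolls (1+6) = 17. Cumulative: 96
Frame 8: OPEN (1+6=7). Cumulative: 103
Frame 9: STRIKE. 10 + next two rolls (10+2) = 22. Cumulative: 125
Frame 10: STRIKE. Sum of all frame-10 rolls (10+2+8) = 20. Cumulative: 145

Answer: 145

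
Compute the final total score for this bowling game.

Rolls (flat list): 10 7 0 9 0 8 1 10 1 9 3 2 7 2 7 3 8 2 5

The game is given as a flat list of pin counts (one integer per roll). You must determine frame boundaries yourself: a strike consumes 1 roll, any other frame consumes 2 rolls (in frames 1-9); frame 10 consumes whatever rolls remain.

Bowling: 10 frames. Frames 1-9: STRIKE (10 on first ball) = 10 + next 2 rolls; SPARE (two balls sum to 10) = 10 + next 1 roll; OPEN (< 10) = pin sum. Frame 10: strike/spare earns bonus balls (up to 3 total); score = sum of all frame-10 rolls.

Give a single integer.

Answer: 122

Derivation:
Frame 1: STRIKE. 10 + next two rolls (7+0) = 17. Cumulative: 17
Frame 2: OPEN (7+0=7). Cumulative: 24
Frame 3: OPEN (9+0=9). Cumulative: 33
Frame 4: OPEN (8+1=9). Cumulative: 42
Frame 5: STRIKE. 10 + next two rolls (1+9) = 20. Cumulative: 62
Frame 6: SPARE (1+9=10). 10 + next roll (3) = 13. Cumulative: 75
Frame 7: OPEN (3+2=5). Cumulative: 80
Frame 8: OPEN (7+2=9). Cumulative: 89
Frame 9: SPARE (7+3=10). 10 + next roll (8) = 18. Cumulative: 107
Frame 10: SPARE. Sum of all frame-10 rolls (8+2+5) = 15. Cumulative: 122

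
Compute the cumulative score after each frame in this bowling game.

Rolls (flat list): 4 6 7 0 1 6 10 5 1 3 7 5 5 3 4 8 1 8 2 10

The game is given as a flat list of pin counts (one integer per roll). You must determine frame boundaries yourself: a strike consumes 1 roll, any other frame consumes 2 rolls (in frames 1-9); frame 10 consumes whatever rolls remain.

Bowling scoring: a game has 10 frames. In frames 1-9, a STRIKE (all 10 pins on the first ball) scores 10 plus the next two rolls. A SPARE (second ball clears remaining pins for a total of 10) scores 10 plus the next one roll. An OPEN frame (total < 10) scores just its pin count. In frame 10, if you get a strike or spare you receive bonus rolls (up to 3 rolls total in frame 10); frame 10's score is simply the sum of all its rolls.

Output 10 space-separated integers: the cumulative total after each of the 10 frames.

Answer: 17 24 31 47 53 68 81 88 97 117

Derivation:
Frame 1: SPARE (4+6=10). 10 + next roll (7) = 17. Cumulative: 17
Frame 2: OPEN (7+0=7). Cumulative: 24
Frame 3: OPEN (1+6=7). Cumulative: 31
Frame 4: STRIKE. 10 + next two rolls (5+1) = 16. Cumulative: 47
Frame 5: OPEN (5+1=6). Cumulative: 53
Frame 6: SPARE (3+7=10). 10 + next roll (5) = 15. Cumulative: 68
Frame 7: SPARE (5+5=10). 10 + next roll (3) = 13. Cumulative: 81
Frame 8: OPEN (3+4=7). Cumulative: 88
Frame 9: OPEN (8+1=9). Cumulative: 97
Frame 10: SPARE. Sum of all frame-10 rolls (8+2+10) = 20. Cumulative: 117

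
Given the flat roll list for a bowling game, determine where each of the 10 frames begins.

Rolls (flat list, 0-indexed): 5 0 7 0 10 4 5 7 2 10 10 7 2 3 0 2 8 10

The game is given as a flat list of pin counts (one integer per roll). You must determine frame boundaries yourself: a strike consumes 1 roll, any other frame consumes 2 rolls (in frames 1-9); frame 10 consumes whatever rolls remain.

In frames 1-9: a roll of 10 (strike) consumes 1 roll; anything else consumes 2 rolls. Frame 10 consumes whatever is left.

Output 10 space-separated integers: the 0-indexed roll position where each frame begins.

Frame 1 starts at roll index 0: rolls=5,0 (sum=5), consumes 2 rolls
Frame 2 starts at roll index 2: rolls=7,0 (sum=7), consumes 2 rolls
Frame 3 starts at roll index 4: roll=10 (strike), consumes 1 roll
Frame 4 starts at roll index 5: rolls=4,5 (sum=9), consumes 2 rolls
Frame 5 starts at roll index 7: rolls=7,2 (sum=9), consumes 2 rolls
Frame 6 starts at roll index 9: roll=10 (strike), consumes 1 roll
Frame 7 starts at roll index 10: roll=10 (strike), consumes 1 roll
Frame 8 starts at roll index 11: rolls=7,2 (sum=9), consumes 2 rolls
Frame 9 starts at roll index 13: rolls=3,0 (sum=3), consumes 2 rolls
Frame 10 starts at roll index 15: 3 remaining rolls

Answer: 0 2 4 5 7 9 10 11 13 15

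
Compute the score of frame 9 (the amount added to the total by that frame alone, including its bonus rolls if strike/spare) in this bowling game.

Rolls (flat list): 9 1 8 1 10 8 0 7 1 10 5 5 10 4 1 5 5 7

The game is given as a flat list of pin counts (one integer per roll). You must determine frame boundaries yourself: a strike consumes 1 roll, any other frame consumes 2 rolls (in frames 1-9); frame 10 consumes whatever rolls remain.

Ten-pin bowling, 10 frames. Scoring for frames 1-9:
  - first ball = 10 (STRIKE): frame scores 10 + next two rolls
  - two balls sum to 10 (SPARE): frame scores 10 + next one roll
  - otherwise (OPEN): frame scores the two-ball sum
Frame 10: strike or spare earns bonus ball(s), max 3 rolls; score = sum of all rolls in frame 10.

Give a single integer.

Frame 1: SPARE (9+1=10). 10 + next roll (8) = 18. Cumulative: 18
Frame 2: OPEN (8+1=9). Cumulative: 27
Frame 3: STRIKE. 10 + next two rolls (8+0) = 18. Cumulative: 45
Frame 4: OPEN (8+0=8). Cumulative: 53
Frame 5: OPEN (7+1=8). Cumulative: 61
Frame 6: STRIKE. 10 + next two rolls (5+5) = 20. Cumulative: 81
Frame 7: SPARE (5+5=10). 10 + next roll (10) = 20. Cumulative: 101
Frame 8: STRIKE. 10 + next two rolls (4+1) = 15. Cumulative: 116
Frame 9: OPEN (4+1=5). Cumulative: 121
Frame 10: SPARE. Sum of all frame-10 rolls (5+5+7) = 17. Cumulative: 138

Answer: 5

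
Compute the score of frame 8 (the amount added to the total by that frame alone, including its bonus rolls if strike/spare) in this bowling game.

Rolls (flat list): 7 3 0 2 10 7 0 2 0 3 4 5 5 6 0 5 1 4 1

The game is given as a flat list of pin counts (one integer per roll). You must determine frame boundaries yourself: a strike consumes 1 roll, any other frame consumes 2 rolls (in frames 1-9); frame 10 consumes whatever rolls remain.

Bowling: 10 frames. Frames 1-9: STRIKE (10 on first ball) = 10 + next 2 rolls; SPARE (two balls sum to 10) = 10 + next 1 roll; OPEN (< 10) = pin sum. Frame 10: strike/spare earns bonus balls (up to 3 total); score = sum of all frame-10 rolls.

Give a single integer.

Frame 1: SPARE (7+3=10). 10 + next roll (0) = 10. Cumulative: 10
Frame 2: OPEN (0+2=2). Cumulative: 12
Frame 3: STRIKE. 10 + next two rolls (7+0) = 17. Cumulative: 29
Frame 4: OPEN (7+0=7). Cumulative: 36
Frame 5: OPEN (2+0=2). Cumulative: 38
Frame 6: OPEN (3+4=7). Cumulative: 45
Frame 7: SPARE (5+5=10). 10 + next roll (6) = 16. Cumulative: 61
Frame 8: OPEN (6+0=6). Cumulative: 67
Frame 9: OPEN (5+1=6). Cumulative: 73
Frame 10: OPEN. Sum of all frame-10 rolls (4+1) = 5. Cumulative: 78

Answer: 6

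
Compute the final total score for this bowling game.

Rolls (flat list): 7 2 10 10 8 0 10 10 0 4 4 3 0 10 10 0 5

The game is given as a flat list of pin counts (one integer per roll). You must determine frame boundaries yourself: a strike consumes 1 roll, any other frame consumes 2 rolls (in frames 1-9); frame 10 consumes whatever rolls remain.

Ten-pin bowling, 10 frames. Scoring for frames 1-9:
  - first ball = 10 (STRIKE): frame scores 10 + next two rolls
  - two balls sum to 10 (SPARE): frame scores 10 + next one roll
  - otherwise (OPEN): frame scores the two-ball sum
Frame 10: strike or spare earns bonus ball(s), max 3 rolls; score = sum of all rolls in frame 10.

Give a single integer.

Frame 1: OPEN (7+2=9). Cumulative: 9
Frame 2: STRIKE. 10 + next two rolls (10+8) = 28. Cumulative: 37
Frame 3: STRIKE. 10 + next two rolls (8+0) = 18. Cumulative: 55
Frame 4: OPEN (8+0=8). Cumulative: 63
Frame 5: STRIKE. 10 + next two rolls (10+0) = 20. Cumulative: 83
Frame 6: STRIKE. 10 + next two rolls (0+4) = 14. Cumulative: 97
Frame 7: OPEN (0+4=4). Cumulative: 101
Frame 8: OPEN (4+3=7). Cumulative: 108
Frame 9: SPARE (0+10=10). 10 + next roll (10) = 20. Cumulative: 128
Frame 10: STRIKE. Sum of all frame-10 rolls (10+0+5) = 15. Cumulative: 143

Answer: 143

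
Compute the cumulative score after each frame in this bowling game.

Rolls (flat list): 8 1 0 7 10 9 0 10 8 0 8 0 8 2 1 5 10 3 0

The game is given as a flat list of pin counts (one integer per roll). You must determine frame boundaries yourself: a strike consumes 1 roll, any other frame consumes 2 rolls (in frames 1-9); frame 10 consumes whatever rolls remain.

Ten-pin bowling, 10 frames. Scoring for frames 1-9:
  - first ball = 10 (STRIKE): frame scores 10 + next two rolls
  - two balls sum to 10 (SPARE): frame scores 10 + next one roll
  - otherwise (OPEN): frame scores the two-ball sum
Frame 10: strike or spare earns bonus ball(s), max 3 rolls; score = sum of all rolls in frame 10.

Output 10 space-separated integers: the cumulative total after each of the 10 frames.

Frame 1: OPEN (8+1=9). Cumulative: 9
Frame 2: OPEN (0+7=7). Cumulative: 16
Frame 3: STRIKE. 10 + next two rolls (9+0) = 19. Cumulative: 35
Frame 4: OPEN (9+0=9). Cumulative: 44
Frame 5: STRIKE. 10 + next two rolls (8+0) = 18. Cumulative: 62
Frame 6: OPEN (8+0=8). Cumulative: 70
Frame 7: OPEN (8+0=8). Cumulative: 78
Frame 8: SPARE (8+2=10). 10 + next roll (1) = 11. Cumulative: 89
Frame 9: OPEN (1+5=6). Cumulative: 95
Frame 10: STRIKE. Sum of all frame-10 rolls (10+3+0) = 13. Cumulative: 108

Answer: 9 16 35 44 62 70 78 89 95 108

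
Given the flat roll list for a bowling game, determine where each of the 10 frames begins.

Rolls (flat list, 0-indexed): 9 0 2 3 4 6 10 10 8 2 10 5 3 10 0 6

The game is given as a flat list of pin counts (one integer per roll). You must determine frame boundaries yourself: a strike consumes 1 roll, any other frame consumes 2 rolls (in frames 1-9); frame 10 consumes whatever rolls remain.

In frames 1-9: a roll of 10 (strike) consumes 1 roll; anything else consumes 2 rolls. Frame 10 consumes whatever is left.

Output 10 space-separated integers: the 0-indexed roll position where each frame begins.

Answer: 0 2 4 6 7 8 10 11 13 14

Derivation:
Frame 1 starts at roll index 0: rolls=9,0 (sum=9), consumes 2 rolls
Frame 2 starts at roll index 2: rolls=2,3 (sum=5), consumes 2 rolls
Frame 3 starts at roll index 4: rolls=4,6 (sum=10), consumes 2 rolls
Frame 4 starts at roll index 6: roll=10 (strike), consumes 1 roll
Frame 5 starts at roll index 7: roll=10 (strike), consumes 1 roll
Frame 6 starts at roll index 8: rolls=8,2 (sum=10), consumes 2 rolls
Frame 7 starts at roll index 10: roll=10 (strike), consumes 1 roll
Frame 8 starts at roll index 11: rolls=5,3 (sum=8), consumes 2 rolls
Frame 9 starts at roll index 13: roll=10 (strike), consumes 1 roll
Frame 10 starts at roll index 14: 2 remaining rolls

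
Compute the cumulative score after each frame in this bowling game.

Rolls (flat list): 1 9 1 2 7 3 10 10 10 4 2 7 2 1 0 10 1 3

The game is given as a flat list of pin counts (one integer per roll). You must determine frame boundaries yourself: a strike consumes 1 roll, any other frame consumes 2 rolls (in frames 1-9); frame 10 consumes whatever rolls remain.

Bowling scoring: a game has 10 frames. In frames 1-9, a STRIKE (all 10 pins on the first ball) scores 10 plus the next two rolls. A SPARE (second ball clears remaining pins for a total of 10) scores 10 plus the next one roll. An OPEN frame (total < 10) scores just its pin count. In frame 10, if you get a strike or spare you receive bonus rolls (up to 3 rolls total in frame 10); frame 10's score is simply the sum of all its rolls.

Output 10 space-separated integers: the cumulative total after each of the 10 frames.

Frame 1: SPARE (1+9=10). 10 + next roll (1) = 11. Cumulative: 11
Frame 2: OPEN (1+2=3). Cumulative: 14
Frame 3: SPARE (7+3=10). 10 + next roll (10) = 20. Cumulative: 34
Frame 4: STRIKE. 10 + next two rolls (10+10) = 30. Cumulative: 64
Frame 5: STRIKE. 10 + next two rolls (10+4) = 24. Cumulative: 88
Frame 6: STRIKE. 10 + next two rolls (4+2) = 16. Cumulative: 104
Frame 7: OPEN (4+2=6). Cumulative: 110
Frame 8: OPEN (7+2=9). Cumulative: 119
Frame 9: OPEN (1+0=1). Cumulative: 120
Frame 10: STRIKE. Sum of all frame-10 rolls (10+1+3) = 14. Cumulative: 134

Answer: 11 14 34 64 88 104 110 119 120 134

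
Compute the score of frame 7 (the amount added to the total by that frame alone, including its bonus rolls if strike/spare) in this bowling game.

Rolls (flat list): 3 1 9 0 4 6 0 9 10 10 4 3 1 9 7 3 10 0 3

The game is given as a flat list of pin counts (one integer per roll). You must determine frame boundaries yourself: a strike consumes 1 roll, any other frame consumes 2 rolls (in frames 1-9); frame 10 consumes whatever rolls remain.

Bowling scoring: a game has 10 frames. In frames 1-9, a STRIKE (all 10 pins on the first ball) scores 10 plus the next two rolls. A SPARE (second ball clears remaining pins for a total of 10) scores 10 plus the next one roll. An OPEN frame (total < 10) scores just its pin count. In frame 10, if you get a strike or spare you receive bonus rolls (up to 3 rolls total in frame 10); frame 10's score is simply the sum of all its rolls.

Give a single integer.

Frame 1: OPEN (3+1=4). Cumulative: 4
Frame 2: OPEN (9+0=9). Cumulative: 13
Frame 3: SPARE (4+6=10). 10 + next roll (0) = 10. Cumulative: 23
Frame 4: OPEN (0+9=9). Cumulative: 32
Frame 5: STRIKE. 10 + next two rolls (10+4) = 24. Cumulative: 56
Frame 6: STRIKE. 10 + next two rolls (4+3) = 17. Cumulative: 73
Frame 7: OPEN (4+3=7). Cumulative: 80
Frame 8: SPARE (1+9=10). 10 + next roll (7) = 17. Cumulative: 97
Frame 9: SPARE (7+3=10). 10 + next roll (10) = 20. Cumulative: 117

Answer: 7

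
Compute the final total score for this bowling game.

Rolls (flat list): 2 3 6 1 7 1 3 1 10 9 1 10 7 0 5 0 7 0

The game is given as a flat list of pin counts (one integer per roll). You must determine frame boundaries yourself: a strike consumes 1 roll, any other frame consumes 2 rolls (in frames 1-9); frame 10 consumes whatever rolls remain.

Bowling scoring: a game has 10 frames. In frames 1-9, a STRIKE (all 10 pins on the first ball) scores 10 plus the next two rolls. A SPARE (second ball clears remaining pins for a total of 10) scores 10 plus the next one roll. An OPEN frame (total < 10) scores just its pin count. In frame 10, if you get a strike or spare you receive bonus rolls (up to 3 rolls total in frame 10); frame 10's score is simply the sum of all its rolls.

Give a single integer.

Frame 1: OPEN (2+3=5). Cumulative: 5
Frame 2: OPEN (6+1=7). Cumulative: 12
Frame 3: OPEN (7+1=8). Cumulative: 20
Frame 4: OPEN (3+1=4). Cumulative: 24
Frame 5: STRIKE. 10 + next two rolls (9+1) = 20. Cumulative: 44
Frame 6: SPARE (9+1=10). 10 + next roll (10) = 20. Cumulative: 64
Frame 7: STRIKE. 10 + next two rolls (7+0) = 17. Cumulative: 81
Frame 8: OPEN (7+0=7). Cumulative: 88
Frame 9: OPEN (5+0=5). Cumulative: 93
Frame 10: OPEN. Sum of all frame-10 rolls (7+0) = 7. Cumulative: 100

Answer: 100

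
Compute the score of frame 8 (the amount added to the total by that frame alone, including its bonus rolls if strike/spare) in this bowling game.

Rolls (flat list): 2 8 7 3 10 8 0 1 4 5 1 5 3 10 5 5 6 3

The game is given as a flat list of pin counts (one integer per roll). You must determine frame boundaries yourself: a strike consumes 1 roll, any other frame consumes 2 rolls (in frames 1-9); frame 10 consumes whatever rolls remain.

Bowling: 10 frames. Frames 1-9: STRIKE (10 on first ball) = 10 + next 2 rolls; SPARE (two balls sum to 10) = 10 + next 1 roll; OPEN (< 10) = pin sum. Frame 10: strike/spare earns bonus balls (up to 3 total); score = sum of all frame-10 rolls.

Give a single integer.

Frame 1: SPARE (2+8=10). 10 + next roll (7) = 17. Cumulative: 17
Frame 2: SPARE (7+3=10). 10 + next roll (10) = 20. Cumulative: 37
Frame 3: STRIKE. 10 + next two rolls (8+0) = 18. Cumulative: 55
Frame 4: OPEN (8+0=8). Cumulative: 63
Frame 5: OPEN (1+4=5). Cumulative: 68
Frame 6: OPEN (5+1=6). Cumulative: 74
Frame 7: OPEN (5+3=8). Cumulative: 82
Frame 8: STRIKE. 10 + next two rolls (5+5) = 20. Cumulative: 102
Frame 9: SPARE (5+5=10). 10 + next roll (6) = 16. Cumulative: 118
Frame 10: OPEN. Sum of all frame-10 rolls (6+3) = 9. Cumulative: 127

Answer: 20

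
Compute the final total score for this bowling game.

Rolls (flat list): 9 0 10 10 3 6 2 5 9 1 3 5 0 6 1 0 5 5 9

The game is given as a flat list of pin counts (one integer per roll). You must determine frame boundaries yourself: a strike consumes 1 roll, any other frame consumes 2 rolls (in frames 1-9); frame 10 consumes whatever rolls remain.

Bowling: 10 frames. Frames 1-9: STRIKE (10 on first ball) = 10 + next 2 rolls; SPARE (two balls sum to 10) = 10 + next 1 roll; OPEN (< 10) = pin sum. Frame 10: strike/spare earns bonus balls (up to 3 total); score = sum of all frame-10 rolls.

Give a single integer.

Answer: 114

Derivation:
Frame 1: OPEN (9+0=9). Cumulative: 9
Frame 2: STRIKE. 10 + next two rolls (10+3) = 23. Cumulative: 32
Frame 3: STRIKE. 10 + next two rolls (3+6) = 19. Cumulative: 51
Frame 4: OPEN (3+6=9). Cumulative: 60
Frame 5: OPEN (2+5=7). Cumulative: 67
Frame 6: SPARE (9+1=10). 10 + next roll (3) = 13. Cumulative: 80
Frame 7: OPEN (3+5=8). Cumulative: 88
Frame 8: OPEN (0+6=6). Cumulative: 94
Frame 9: OPEN (1+0=1). Cumulative: 95
Frame 10: SPARE. Sum of all frame-10 rolls (5+5+9) = 19. Cumulative: 114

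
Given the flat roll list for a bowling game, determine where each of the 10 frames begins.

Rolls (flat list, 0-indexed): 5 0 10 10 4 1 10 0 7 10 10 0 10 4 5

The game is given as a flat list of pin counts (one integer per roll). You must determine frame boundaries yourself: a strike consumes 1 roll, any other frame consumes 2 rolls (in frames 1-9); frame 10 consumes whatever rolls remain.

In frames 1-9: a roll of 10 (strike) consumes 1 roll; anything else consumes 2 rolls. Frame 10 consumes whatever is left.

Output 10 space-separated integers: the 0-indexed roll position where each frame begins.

Frame 1 starts at roll index 0: rolls=5,0 (sum=5), consumes 2 rolls
Frame 2 starts at roll index 2: roll=10 (strike), consumes 1 roll
Frame 3 starts at roll index 3: roll=10 (strike), consumes 1 roll
Frame 4 starts at roll index 4: rolls=4,1 (sum=5), consumes 2 rolls
Frame 5 starts at roll index 6: roll=10 (strike), consumes 1 roll
Frame 6 starts at roll index 7: rolls=0,7 (sum=7), consumes 2 rolls
Frame 7 starts at roll index 9: roll=10 (strike), consumes 1 roll
Frame 8 starts at roll index 10: roll=10 (strike), consumes 1 roll
Frame 9 starts at roll index 11: rolls=0,10 (sum=10), consumes 2 rolls
Frame 10 starts at roll index 13: 2 remaining rolls

Answer: 0 2 3 4 6 7 9 10 11 13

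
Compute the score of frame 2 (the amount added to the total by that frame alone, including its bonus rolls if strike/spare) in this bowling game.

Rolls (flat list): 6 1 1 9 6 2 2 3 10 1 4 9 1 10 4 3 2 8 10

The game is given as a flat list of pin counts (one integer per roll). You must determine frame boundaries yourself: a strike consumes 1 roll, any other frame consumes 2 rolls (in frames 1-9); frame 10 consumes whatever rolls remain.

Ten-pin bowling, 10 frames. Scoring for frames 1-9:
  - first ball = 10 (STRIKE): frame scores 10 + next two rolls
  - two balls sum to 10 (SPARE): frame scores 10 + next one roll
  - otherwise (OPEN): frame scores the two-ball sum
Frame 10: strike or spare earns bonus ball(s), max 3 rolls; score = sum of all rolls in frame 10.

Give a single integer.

Answer: 16

Derivation:
Frame 1: OPEN (6+1=7). Cumulative: 7
Frame 2: SPARE (1+9=10). 10 + next roll (6) = 16. Cumulative: 23
Frame 3: OPEN (6+2=8). Cumulative: 31
Frame 4: OPEN (2+3=5). Cumulative: 36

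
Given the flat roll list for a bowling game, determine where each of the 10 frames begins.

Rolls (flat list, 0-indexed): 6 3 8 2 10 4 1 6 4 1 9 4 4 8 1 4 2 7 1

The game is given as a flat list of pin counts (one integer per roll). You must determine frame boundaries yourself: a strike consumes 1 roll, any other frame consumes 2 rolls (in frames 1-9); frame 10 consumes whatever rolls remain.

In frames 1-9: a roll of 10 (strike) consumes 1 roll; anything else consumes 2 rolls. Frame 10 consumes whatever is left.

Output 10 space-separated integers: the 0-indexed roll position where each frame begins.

Frame 1 starts at roll index 0: rolls=6,3 (sum=9), consumes 2 rolls
Frame 2 starts at roll index 2: rolls=8,2 (sum=10), consumes 2 rolls
Frame 3 starts at roll index 4: roll=10 (strike), consumes 1 roll
Frame 4 starts at roll index 5: rolls=4,1 (sum=5), consumes 2 rolls
Frame 5 starts at roll index 7: rolls=6,4 (sum=10), consumes 2 rolls
Frame 6 starts at roll index 9: rolls=1,9 (sum=10), consumes 2 rolls
Frame 7 starts at roll index 11: rolls=4,4 (sum=8), consumes 2 rolls
Frame 8 starts at roll index 13: rolls=8,1 (sum=9), consumes 2 rolls
Frame 9 starts at roll index 15: rolls=4,2 (sum=6), consumes 2 rolls
Frame 10 starts at roll index 17: 2 remaining rolls

Answer: 0 2 4 5 7 9 11 13 15 17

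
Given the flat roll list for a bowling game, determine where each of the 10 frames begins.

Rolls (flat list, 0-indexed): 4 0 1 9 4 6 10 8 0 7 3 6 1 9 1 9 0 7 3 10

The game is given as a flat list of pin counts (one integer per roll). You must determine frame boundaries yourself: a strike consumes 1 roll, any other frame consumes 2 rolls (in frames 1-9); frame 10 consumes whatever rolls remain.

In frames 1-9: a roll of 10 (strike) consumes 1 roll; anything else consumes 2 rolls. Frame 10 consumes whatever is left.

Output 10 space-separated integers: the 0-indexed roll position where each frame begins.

Frame 1 starts at roll index 0: rolls=4,0 (sum=4), consumes 2 rolls
Frame 2 starts at roll index 2: rolls=1,9 (sum=10), consumes 2 rolls
Frame 3 starts at roll index 4: rolls=4,6 (sum=10), consumes 2 rolls
Frame 4 starts at roll index 6: roll=10 (strike), consumes 1 roll
Frame 5 starts at roll index 7: rolls=8,0 (sum=8), consumes 2 rolls
Frame 6 starts at roll index 9: rolls=7,3 (sum=10), consumes 2 rolls
Frame 7 starts at roll index 11: rolls=6,1 (sum=7), consumes 2 rolls
Frame 8 starts at roll index 13: rolls=9,1 (sum=10), consumes 2 rolls
Frame 9 starts at roll index 15: rolls=9,0 (sum=9), consumes 2 rolls
Frame 10 starts at roll index 17: 3 remaining rolls

Answer: 0 2 4 6 7 9 11 13 15 17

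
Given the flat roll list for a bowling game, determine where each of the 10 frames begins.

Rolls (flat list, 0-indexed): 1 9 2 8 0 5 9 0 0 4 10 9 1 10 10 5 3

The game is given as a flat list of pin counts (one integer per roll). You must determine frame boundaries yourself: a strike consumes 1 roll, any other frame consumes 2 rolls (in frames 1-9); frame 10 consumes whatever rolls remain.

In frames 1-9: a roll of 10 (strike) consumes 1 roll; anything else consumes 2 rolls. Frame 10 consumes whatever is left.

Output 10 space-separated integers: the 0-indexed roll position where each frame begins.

Answer: 0 2 4 6 8 10 11 13 14 15

Derivation:
Frame 1 starts at roll index 0: rolls=1,9 (sum=10), consumes 2 rolls
Frame 2 starts at roll index 2: rolls=2,8 (sum=10), consumes 2 rolls
Frame 3 starts at roll index 4: rolls=0,5 (sum=5), consumes 2 rolls
Frame 4 starts at roll index 6: rolls=9,0 (sum=9), consumes 2 rolls
Frame 5 starts at roll index 8: rolls=0,4 (sum=4), consumes 2 rolls
Frame 6 starts at roll index 10: roll=10 (strike), consumes 1 roll
Frame 7 starts at roll index 11: rolls=9,1 (sum=10), consumes 2 rolls
Frame 8 starts at roll index 13: roll=10 (strike), consumes 1 roll
Frame 9 starts at roll index 14: roll=10 (strike), consumes 1 roll
Frame 10 starts at roll index 15: 2 remaining rolls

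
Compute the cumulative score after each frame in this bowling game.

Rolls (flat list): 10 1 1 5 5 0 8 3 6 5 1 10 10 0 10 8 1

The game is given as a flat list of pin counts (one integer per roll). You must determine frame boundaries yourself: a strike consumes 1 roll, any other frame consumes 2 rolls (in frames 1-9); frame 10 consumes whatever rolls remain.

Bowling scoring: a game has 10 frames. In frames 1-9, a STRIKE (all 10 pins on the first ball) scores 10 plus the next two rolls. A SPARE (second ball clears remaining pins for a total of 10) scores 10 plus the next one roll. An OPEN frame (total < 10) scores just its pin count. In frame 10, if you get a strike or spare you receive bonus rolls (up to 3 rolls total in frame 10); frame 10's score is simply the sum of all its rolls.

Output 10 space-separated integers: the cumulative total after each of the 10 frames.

Answer: 12 14 24 32 41 47 67 87 105 114

Derivation:
Frame 1: STRIKE. 10 + next two rolls (1+1) = 12. Cumulative: 12
Frame 2: OPEN (1+1=2). Cumulative: 14
Frame 3: SPARE (5+5=10). 10 + next roll (0) = 10. Cumulative: 24
Frame 4: OPEN (0+8=8). Cumulative: 32
Frame 5: OPEN (3+6=9). Cumulative: 41
Frame 6: OPEN (5+1=6). Cumulative: 47
Frame 7: STRIKE. 10 + next two rolls (10+0) = 20. Cumulative: 67
Frame 8: STRIKE. 10 + next two rolls (0+10) = 20. Cumulative: 87
Frame 9: SPARE (0+10=10). 10 + next roll (8) = 18. Cumulative: 105
Frame 10: OPEN. Sum of all frame-10 rolls (8+1) = 9. Cumulative: 114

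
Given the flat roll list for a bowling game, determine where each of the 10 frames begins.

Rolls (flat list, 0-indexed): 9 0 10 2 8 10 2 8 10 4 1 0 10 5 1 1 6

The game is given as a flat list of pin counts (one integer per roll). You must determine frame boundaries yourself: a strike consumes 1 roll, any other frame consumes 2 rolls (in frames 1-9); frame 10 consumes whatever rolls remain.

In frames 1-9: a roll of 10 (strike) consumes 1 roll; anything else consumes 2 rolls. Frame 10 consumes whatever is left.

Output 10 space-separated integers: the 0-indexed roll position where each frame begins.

Frame 1 starts at roll index 0: rolls=9,0 (sum=9), consumes 2 rolls
Frame 2 starts at roll index 2: roll=10 (strike), consumes 1 roll
Frame 3 starts at roll index 3: rolls=2,8 (sum=10), consumes 2 rolls
Frame 4 starts at roll index 5: roll=10 (strike), consumes 1 roll
Frame 5 starts at roll index 6: rolls=2,8 (sum=10), consumes 2 rolls
Frame 6 starts at roll index 8: roll=10 (strike), consumes 1 roll
Frame 7 starts at roll index 9: rolls=4,1 (sum=5), consumes 2 rolls
Frame 8 starts at roll index 11: rolls=0,10 (sum=10), consumes 2 rolls
Frame 9 starts at roll index 13: rolls=5,1 (sum=6), consumes 2 rolls
Frame 10 starts at roll index 15: 2 remaining rolls

Answer: 0 2 3 5 6 8 9 11 13 15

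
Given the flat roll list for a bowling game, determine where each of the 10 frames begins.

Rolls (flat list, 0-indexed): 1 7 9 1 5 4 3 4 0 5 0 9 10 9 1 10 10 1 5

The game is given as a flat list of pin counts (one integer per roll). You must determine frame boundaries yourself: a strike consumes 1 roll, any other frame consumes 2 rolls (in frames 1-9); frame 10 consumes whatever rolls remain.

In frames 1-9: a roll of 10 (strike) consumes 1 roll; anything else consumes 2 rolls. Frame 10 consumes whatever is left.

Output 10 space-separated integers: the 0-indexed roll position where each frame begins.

Answer: 0 2 4 6 8 10 12 13 15 16

Derivation:
Frame 1 starts at roll index 0: rolls=1,7 (sum=8), consumes 2 rolls
Frame 2 starts at roll index 2: rolls=9,1 (sum=10), consumes 2 rolls
Frame 3 starts at roll index 4: rolls=5,4 (sum=9), consumes 2 rolls
Frame 4 starts at roll index 6: rolls=3,4 (sum=7), consumes 2 rolls
Frame 5 starts at roll index 8: rolls=0,5 (sum=5), consumes 2 rolls
Frame 6 starts at roll index 10: rolls=0,9 (sum=9), consumes 2 rolls
Frame 7 starts at roll index 12: roll=10 (strike), consumes 1 roll
Frame 8 starts at roll index 13: rolls=9,1 (sum=10), consumes 2 rolls
Frame 9 starts at roll index 15: roll=10 (strike), consumes 1 roll
Frame 10 starts at roll index 16: 3 remaining rolls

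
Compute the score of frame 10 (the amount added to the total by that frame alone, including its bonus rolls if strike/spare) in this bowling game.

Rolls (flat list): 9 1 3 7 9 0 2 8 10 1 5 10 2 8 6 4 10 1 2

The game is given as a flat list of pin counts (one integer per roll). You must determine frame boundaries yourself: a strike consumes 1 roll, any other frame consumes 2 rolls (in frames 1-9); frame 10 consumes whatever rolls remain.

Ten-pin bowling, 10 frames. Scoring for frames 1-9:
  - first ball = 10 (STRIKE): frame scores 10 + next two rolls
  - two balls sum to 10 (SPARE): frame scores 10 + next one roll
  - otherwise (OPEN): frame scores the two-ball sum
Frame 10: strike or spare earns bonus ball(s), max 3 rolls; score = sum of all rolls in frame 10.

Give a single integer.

Answer: 13

Derivation:
Frame 1: SPARE (9+1=10). 10 + next roll (3) = 13. Cumulative: 13
Frame 2: SPARE (3+7=10). 10 + next roll (9) = 19. Cumulative: 32
Frame 3: OPEN (9+0=9). Cumulative: 41
Frame 4: SPARE (2+8=10). 10 + next roll (10) = 20. Cumulative: 61
Frame 5: STRIKE. 10 + next two rolls (1+5) = 16. Cumulative: 77
Frame 6: OPEN (1+5=6). Cumulative: 83
Frame 7: STRIKE. 10 + next two rolls (2+8) = 20. Cumulative: 103
Frame 8: SPARE (2+8=10). 10 + next roll (6) = 16. Cumulative: 119
Frame 9: SPARE (6+4=10). 10 + next roll (10) = 20. Cumulative: 139
Frame 10: STRIKE. Sum of all frame-10 rolls (10+1+2) = 13. Cumulative: 152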